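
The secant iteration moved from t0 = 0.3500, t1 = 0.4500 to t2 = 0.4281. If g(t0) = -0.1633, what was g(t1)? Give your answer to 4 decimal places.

The secant line through (0.3500, -0.1633) and (0.4500, g(t1)) crosses zero at t2 = 0.4281.
So (0.3500, -0.1633), (0.4500, g(t1)), (0.4281, 0) are collinear:
g(t1) = -0.1633 · (0.4500 − 0.4281) / (0.3500 − 0.4281) = -0.1633 · (0.021900)/(-0.078100) = 0.045791

0.0458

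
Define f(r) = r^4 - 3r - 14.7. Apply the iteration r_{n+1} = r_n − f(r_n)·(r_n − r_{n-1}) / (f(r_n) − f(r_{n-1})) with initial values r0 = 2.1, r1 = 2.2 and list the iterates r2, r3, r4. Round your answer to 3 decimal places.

f(2.1) = -1.55190, f(2.2) = 2.12560
r2 = 2.20000 − 2.12560·(2.20000 − 2.10000) / (2.12560 − (-1.55190)) = 2.20000 − (0.21256)/(3.67750) = 2.14220
f(2.14220) = -0.06749
r3 = 2.14220 − (-0.06749)·(2.14220 − 2.20000) / (-0.06749 − 2.12560) = 2.14220 − (0.00390)/(-2.19309) = 2.14398
f(2.14398) = -0.00280
r4 = 2.14398 − (-0.00280)·(2.14398 − 2.14220) / (-0.00280 − (-0.06749)) = 2.14398 − (0.00000)/(0.06470) = 2.14406

2.142, 2.144, 2.144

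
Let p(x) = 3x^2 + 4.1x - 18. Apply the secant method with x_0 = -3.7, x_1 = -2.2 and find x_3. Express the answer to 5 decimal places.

p(-3.7) = 7.9000000, p(-2.2) = -12.5000000
x_2 = -2.2000000 − (-12.5000000)·(-2.2000000 − (-3.7000000)) / (-12.5000000 − 7.9000000) = -2.2000000 − (-18.7500000)/(-20.4000000) = -3.1191176
p(-3.1191176) = -1.6016977
x_3 = -3.1191176 − (-1.6016977)·(-3.1191176 − (-2.2000000)) / (-1.6016977 − (-12.5000000)) = -3.1191176 − (1.4721486)/(10.8983023) = -3.2541982

-3.25420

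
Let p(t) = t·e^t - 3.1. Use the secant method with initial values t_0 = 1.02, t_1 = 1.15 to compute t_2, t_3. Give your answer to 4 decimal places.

1.0639, 1.0666

p(1.02) = -0.271341, p(1.15) = 0.531922
t_2 = 1.150000 − 0.531922·(1.150000 − 1.020000) / (0.531922 − (-0.271341)) = 1.150000 − (0.069150)/(0.803263) = 1.063914
p(1.063914) = -0.017108
t_3 = 1.063914 − (-0.017108)·(1.063914 − 1.150000) / (-0.017108 − 0.531922) = 1.063914 − (0.001473)/(-0.549029) = 1.066596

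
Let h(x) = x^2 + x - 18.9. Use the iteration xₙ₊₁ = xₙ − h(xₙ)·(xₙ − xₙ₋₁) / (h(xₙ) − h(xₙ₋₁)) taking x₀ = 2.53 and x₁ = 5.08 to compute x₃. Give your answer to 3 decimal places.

h(2.53) = -9.96910, h(5.08) = 11.98640
x₂ = 5.08000 − 11.98640·(5.08000 − 2.53000) / (11.98640 − (-9.96910)) = 5.08000 − (30.56532)/(21.95550) = 3.68785
h(3.68785) = -1.61190
x₃ = 3.68785 − (-1.61190)·(3.68785 − 5.08000) / (-1.61190 − 11.98640) = 3.68785 − (2.24401)/(-13.59830) = 3.85287

3.853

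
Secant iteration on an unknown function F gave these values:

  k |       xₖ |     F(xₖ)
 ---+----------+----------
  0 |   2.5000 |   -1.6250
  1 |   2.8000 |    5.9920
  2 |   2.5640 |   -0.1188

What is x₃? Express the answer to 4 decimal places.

2.5686

x₃ = 2.5640 − (-0.1188)·(2.5640 − 2.8000) / (-0.1188 − 5.9920)
   = 2.5640 − (0.028037)/(-6.110800) = 2.568588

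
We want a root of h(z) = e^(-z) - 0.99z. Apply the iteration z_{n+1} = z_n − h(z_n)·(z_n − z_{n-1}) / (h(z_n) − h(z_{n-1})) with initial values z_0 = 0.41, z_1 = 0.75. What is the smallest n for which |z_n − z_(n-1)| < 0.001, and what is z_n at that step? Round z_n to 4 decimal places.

h(0.41) = 0.257750, h(0.75) = -0.270133
z_2 = 0.750000 − (-0.270133)·(0.340000)/(-0.527884) = 0.576012;  |Δ| = 0.173988
h(0.576012) = -0.008116
z_3 = 0.576012 − (-0.008116)·(-0.173988)/(0.262017) = 0.570623;  |Δ| = 0.005390
h(0.570623) = 0.000257
z_4 = 0.570623 − 0.000257·(-0.005390)/(0.008373) = 0.570788;  |Δ| = 0.000165
|z_4 − z_3| = 0.000165 < 0.001

n = 4, z_n = 0.5708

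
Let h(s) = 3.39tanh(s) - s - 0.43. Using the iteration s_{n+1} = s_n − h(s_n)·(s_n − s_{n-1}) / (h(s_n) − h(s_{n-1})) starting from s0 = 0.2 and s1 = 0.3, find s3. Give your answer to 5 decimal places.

0.18279

h(0.2) = 0.0391023, h(0.3) = 0.2575498
s2 = 0.3000000 − 0.2575498·(0.3000000 − 0.2000000) / (0.2575498 − 0.0391023) = 0.3000000 − (0.0257550)/(0.2184474) = 0.1820999
h(0.1820999) = -0.0015155
s3 = 0.1820999 − (-0.0015155)·(0.1820999 − 0.3000000) / (-0.0015155 − 0.2575498) = 0.1820999 − (0.0001787)/(-0.2590652) = 0.1827896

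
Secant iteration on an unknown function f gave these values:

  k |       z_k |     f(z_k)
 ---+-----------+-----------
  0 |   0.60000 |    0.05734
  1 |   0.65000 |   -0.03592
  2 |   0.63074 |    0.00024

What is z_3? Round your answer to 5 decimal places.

0.63087

z_3 = 0.63074 − 0.00024·(0.63074 − 0.65000) / (0.00024 − (-0.03592))
   = 0.63074 − (-0.0000046)/(0.0361600) = 0.6308678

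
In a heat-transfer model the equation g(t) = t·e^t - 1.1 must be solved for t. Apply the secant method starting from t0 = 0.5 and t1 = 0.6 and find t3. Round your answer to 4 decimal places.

0.6023

g(0.5) = -0.275639, g(0.6) = -0.006729
t2 = 0.600000 − (-0.006729)·(0.600000 − 0.500000) / (-0.006729 − (-0.275639)) = 0.600000 − (-0.000673)/(0.268911) = 0.602502
g(0.602502) = 0.000581
t3 = 0.602502 − 0.000581·(0.602502 − 0.600000) / (0.000581 − (-0.006729)) = 0.602502 − (0.000001)/(0.007310) = 0.602303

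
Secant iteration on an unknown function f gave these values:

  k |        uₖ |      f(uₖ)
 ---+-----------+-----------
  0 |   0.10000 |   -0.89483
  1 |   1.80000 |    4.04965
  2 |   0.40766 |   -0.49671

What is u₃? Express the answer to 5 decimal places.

u₃ = 0.40766 − (-0.49671)·(0.40766 − 1.80000) / (-0.49671 − 4.04965)
   = 0.40766 − (0.6915892)/(-4.5463600) = 0.5597793

0.55978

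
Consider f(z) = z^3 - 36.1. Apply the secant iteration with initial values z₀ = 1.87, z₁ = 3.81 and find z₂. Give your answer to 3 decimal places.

f(1.87) = -29.56080, f(3.81) = 19.20634
z₂ = 3.81000 − 19.20634·(3.81000 − 1.87000) / (19.20634 − (-29.56080)) = 3.81000 − (37.26030)/(48.76714) = 3.04595

3.046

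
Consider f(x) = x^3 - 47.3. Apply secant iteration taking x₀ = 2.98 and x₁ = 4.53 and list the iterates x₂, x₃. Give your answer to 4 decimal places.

f(2.98) = -20.836408, f(4.53) = 45.659677
x₂ = 4.530000 − 45.659677·(4.530000 − 2.980000) / (45.659677 − (-20.836408)) = 4.530000 − (70.772499)/(66.496085) = 3.465689
f(3.465689) = -5.673600
x₃ = 3.465689 − (-5.673600)·(3.465689 − 4.530000) / (-5.673600 − 45.659677) = 3.465689 − (6.038474)/(-51.333277) = 3.583322

3.4657, 3.5833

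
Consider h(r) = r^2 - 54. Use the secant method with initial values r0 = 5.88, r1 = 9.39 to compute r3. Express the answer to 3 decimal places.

7.324

h(5.88) = -19.42560, h(9.39) = 34.17210
r2 = 9.39000 − 34.17210·(9.39000 − 5.88000) / (34.17210 − (-19.42560)) = 9.39000 − (119.94407)/(53.59770) = 7.15214
h(7.15214) = -2.84687
r3 = 7.15214 − (-2.84687)·(7.15214 − 9.39000) / (-2.84687 − 34.17210) = 7.15214 − (6.37090)/(-37.01897) = 7.32424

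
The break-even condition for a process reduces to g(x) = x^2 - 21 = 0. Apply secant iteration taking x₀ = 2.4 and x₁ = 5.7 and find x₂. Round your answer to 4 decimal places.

g(2.4) = -15.240000, g(5.7) = 11.490000
x₂ = 5.700000 − 11.490000·(5.700000 − 2.400000) / (11.490000 − (-15.240000)) = 5.700000 − (37.917000)/(26.730000) = 4.281481

4.2815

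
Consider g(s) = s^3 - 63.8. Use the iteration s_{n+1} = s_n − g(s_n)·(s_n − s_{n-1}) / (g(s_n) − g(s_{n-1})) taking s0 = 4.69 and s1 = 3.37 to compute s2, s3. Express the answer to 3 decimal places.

3.889, 4.015

g(4.69) = 39.36171, g(3.37) = -25.52725
s2 = 3.37000 − (-25.52725)·(3.37000 − 4.69000) / (-25.52725 − 39.36171) = 3.37000 − (33.69597)/(-64.88896) = 3.88929
g(3.88929) = -4.96851
s3 = 3.88929 − (-4.96851)·(3.88929 − 3.37000) / (-4.96851 − (-25.52725)) = 3.88929 − (-2.58008)/(20.55874) = 4.01478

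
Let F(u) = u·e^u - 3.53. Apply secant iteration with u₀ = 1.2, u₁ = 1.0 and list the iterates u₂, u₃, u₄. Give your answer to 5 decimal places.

F(1.2) = 0.4541403, F(1.0) = -0.8117182
u₂ = 1.0000000 − (-0.8117182)·(1.0000000 − 1.2000000) / (-0.8117182 − 0.4541403) = 1.0000000 − (0.1623436)/(-1.2658585) = 1.1282479
F(1.1282479) = -0.0434465
u₃ = 1.1282479 − (-0.0434465)·(1.1282479 − 1.0000000) / (-0.0434465 − (-0.8117182)) = 1.1282479 − (-0.0055719)/(0.7682717) = 1.1355004
F(1.1355004) = 0.0045070
u₄ = 1.1355004 − 0.0045070·(1.1355004 − 1.1282479) / (0.0045070 − (-0.0434465)) = 1.1355004 − (0.0000327)/(0.0479535) = 1.1348188

1.12825, 1.13550, 1.13482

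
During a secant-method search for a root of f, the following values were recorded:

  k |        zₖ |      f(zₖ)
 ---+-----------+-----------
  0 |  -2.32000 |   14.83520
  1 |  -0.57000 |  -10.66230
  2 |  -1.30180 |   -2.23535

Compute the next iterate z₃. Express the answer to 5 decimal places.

z₃ = -1.30180 − (-2.23535)·(-1.30180 − (-0.57000)) / (-2.23535 − (-10.66230))
   = -1.30180 − (1.6358291)/(8.4269500) = -1.4959188

-1.49592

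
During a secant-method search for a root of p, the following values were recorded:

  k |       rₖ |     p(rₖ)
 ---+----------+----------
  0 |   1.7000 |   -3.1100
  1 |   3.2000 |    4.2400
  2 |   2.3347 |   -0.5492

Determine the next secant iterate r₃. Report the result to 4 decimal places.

r₃ = 2.3347 − (-0.5492)·(2.3347 − 3.2000) / (-0.5492 − 4.2400)
   = 2.3347 − (0.475223)/(-4.789200) = 2.433928

2.4339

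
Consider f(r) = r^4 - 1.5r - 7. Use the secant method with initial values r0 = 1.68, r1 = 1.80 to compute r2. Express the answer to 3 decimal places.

1.759

f(1.68) = -1.55406, f(1.80) = 0.79760
r2 = 1.80000 − 0.79760·(1.80000 − 1.68000) / (0.79760 − (-1.55406)) = 1.80000 − (0.09571)/(2.35166) = 1.75930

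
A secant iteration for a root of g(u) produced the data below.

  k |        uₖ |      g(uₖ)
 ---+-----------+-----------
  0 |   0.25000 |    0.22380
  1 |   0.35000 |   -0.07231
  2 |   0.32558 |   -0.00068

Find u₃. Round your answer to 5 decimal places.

u₃ = 0.32558 − (-0.00068)·(0.32558 − 0.35000) / (-0.00068 − (-0.07231))
   = 0.32558 − (0.0000166)/(0.0716300) = 0.3253482

0.32535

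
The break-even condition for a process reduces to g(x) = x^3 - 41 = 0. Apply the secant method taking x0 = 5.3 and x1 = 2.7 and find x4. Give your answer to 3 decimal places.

g(5.3) = 107.87700, g(2.7) = -21.31700
x2 = 2.70000 − (-21.31700)·(2.70000 − 5.30000) / (-21.31700 − 107.87700) = 2.70000 − (55.42420)/(-129.19400) = 3.12900
g(3.12900) = -10.36509
x3 = 3.12900 − (-10.36509)·(3.12900 − 2.70000) / (-10.36509 − (-21.31700)) = 3.12900 − (-4.44662)/(10.95191) = 3.53501
g(3.53501) = 3.17465
x4 = 3.53501 − 3.17465·(3.53501 − 3.12900) / (3.17465 − (-10.36509)) = 3.53501 − (1.28895)/(13.53974) = 3.43982

3.440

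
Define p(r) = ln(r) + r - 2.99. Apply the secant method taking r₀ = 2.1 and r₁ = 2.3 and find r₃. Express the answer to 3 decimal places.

2.201

p(2.1) = -0.14806, p(2.3) = 0.14291
r₂ = 2.30000 − 0.14291·(2.30000 − 2.10000) / (0.14291 − (-0.14806)) = 2.30000 − (0.02858)/(0.29097) = 2.20177
p(2.20177) = 0.00103
r₃ = 2.20177 − 0.00103·(2.20177 − 2.30000) / (0.00103 − 0.14291) = 2.20177 − (-0.00010)/(-0.14188) = 2.20106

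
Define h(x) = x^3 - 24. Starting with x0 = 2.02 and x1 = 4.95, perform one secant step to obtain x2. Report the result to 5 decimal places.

h(2.02) = -15.7575920, h(4.95) = 97.2873750
x2 = 4.9500000 − 97.2873750·(4.9500000 − 2.0200000) / (97.2873750 − (-15.7575920)) = 4.9500000 − (285.0520088)/(113.0449670) = 2.4284193

2.42842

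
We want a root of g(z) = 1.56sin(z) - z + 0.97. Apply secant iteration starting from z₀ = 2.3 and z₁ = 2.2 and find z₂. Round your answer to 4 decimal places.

g(2.3) = -0.166700, g(2.2) = 0.031254
z₂ = 2.200000 − 0.031254·(2.200000 − 2.300000) / (0.031254 − (-0.166700)) = 2.200000 − (-0.003125)/(0.197954) = 2.215789

2.2158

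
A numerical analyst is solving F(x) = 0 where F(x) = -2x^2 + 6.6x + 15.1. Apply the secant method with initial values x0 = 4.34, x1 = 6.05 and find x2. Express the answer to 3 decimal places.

F(4.34) = 6.07280, F(6.05) = -18.17500
x2 = 6.05000 − (-18.17500)·(6.05000 − 4.34000) / (-18.17500 − 6.07280) = 6.05000 − (-31.07925)/(-24.24780) = 4.76827

4.768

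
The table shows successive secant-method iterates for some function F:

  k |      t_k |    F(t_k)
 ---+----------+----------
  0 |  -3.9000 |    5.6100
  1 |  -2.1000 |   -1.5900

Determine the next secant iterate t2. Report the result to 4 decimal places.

-2.4975

t2 = -2.1000 − (-1.5900)·(-2.1000 − (-3.9000)) / (-1.5900 − 5.6100)
   = -2.1000 − (-2.862000)/(-7.200000) = -2.497500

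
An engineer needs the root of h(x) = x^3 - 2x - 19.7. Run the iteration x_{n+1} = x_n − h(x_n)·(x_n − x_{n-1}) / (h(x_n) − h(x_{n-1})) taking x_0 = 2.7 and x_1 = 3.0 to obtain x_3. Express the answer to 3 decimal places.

2.947

h(2.7) = -5.41700, h(3.0) = 1.30000
x_2 = 3.00000 − 1.30000·(3.00000 − 2.70000) / (1.30000 − (-5.41700)) = 3.00000 − (0.39000)/(6.71700) = 2.94194
h(2.94194) = -0.12140
x_3 = 2.94194 − (-0.12140)·(2.94194 − 3.00000) / (-0.12140 − 1.30000) = 2.94194 − (0.00705)/(-1.42140) = 2.94690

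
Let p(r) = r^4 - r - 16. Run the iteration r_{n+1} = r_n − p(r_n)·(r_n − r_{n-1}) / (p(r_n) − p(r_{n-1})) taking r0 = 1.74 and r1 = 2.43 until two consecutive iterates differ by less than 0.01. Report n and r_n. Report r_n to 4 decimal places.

p(1.74) = -8.573638, p(2.43) = 16.437844
r2 = 2.430000 − 16.437844·(0.690000)/(25.011482) = 1.976524;  |Δ| = 0.453476
p(1.976524) = -2.714639
r3 = 1.976524 − (-2.714639)·(-0.453476)/(-19.152483) = 2.040799;  |Δ| = 0.064275
p(2.040799) = -0.694746
r4 = 2.040799 − (-0.694746)·(0.064275)/(2.019893) = 2.062906;  |Δ| = 0.022107
p(2.062906) = 0.047070
r5 = 2.062906 − 0.047070·(0.022107)/(0.741816) = 2.061503;  |Δ| = 0.001403
|r5 − r4| = 0.001403 < 0.01

n = 5, r_n = 2.0615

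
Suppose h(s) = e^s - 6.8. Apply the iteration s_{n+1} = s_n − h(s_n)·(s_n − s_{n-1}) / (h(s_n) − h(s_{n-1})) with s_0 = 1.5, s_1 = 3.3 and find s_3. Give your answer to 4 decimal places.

h(1.5) = -2.318311, h(3.3) = 20.312639
s_2 = 3.300000 − 20.312639·(3.300000 − 1.500000) / (20.312639 − (-2.318311)) = 3.300000 − (36.562750)/(22.630950) = 1.684392
h(1.684392) = -1.410828
s_3 = 1.684392 − (-1.410828)·(1.684392 − 3.300000) / (-1.410828 − 20.312639) = 1.684392 − (2.279346)/(-21.723467) = 1.789317

1.7893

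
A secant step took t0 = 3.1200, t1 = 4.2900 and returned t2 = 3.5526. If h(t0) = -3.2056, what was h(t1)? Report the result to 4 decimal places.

The secant line through (3.1200, -3.2056) and (4.2900, h(t1)) crosses zero at t2 = 3.5526.
So (3.1200, -3.2056), (4.2900, h(t1)), (3.5526, 0) are collinear:
h(t1) = -3.2056 · (4.2900 − 3.5526) / (3.1200 − 3.5526) = -3.2056 · (0.737400)/(-0.432600) = 5.464192

5.4642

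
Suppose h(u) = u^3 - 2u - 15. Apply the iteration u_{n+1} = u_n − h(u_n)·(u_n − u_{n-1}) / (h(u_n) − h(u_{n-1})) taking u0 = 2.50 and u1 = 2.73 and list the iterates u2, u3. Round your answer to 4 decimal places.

2.7361, 2.7356

h(2.50) = -4.375000, h(2.73) = -0.113583
u2 = 2.730000 − (-0.113583)·(2.730000 − 2.500000) / (-0.113583 − (-4.375000)) = 2.730000 − (-0.026124)/(4.261417) = 2.736130
h(2.736130) = 0.011532
u3 = 2.736130 − 0.011532·(2.736130 − 2.730000) / (0.011532 − (-0.113583)) = 2.736130 − (0.000071)/(0.125115) = 2.735565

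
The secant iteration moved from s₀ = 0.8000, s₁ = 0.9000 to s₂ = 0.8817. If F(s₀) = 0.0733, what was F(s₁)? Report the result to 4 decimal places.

-0.0164

The secant line through (0.8000, 0.0733) and (0.9000, F(s₁)) crosses zero at s₂ = 0.8817.
So (0.8000, 0.0733), (0.9000, F(s₁)), (0.8817, 0) are collinear:
F(s₁) = 0.0733 · (0.9000 − 0.8817) / (0.8000 − 0.8817) = 0.0733 · (0.018300)/(-0.081700) = -0.016418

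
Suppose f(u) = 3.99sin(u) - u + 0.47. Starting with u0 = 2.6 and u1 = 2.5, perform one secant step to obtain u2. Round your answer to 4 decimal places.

f(2.6) = -0.073150, f(2.5) = 0.357904
u2 = 2.500000 − 0.357904·(2.500000 − 2.600000) / (0.357904 − (-0.073150)) = 2.500000 − (-0.035790)/(0.431053) = 2.583030

2.5830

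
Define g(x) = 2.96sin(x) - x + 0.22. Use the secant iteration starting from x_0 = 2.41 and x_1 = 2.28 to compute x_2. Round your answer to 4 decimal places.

2.3407

g(2.41) = -0.212555, g(2.28) = 0.186287
x_2 = 2.280000 − 0.186287·(2.280000 − 2.410000) / (0.186287 − (-0.212555)) = 2.280000 − (-0.024217)/(0.398842) = 2.340719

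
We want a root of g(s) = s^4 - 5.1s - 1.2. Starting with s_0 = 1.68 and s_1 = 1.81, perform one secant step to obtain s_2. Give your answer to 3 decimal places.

1.791

g(1.68) = -1.80206, g(1.81) = 0.30183
s_2 = 1.81000 − 0.30183·(1.81000 − 1.68000) / (0.30183 − (-1.80206)) = 1.81000 − (0.03924)/(2.10389) = 1.79135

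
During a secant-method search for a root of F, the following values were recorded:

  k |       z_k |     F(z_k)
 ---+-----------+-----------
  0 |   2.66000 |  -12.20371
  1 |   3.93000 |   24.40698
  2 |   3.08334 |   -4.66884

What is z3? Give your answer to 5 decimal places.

3.21929

z3 = 3.08334 − (-4.66884)·(3.08334 − 3.93000) / (-4.66884 − 24.40698)
   = 3.08334 − (3.9529201)/(-29.0758200) = 3.2192921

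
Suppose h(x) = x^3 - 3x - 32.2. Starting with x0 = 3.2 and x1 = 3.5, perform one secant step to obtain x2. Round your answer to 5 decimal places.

3.49430

h(3.2) = -9.0320000, h(3.5) = 0.1750000
x2 = 3.5000000 − 0.1750000·(3.5000000 − 3.2000000) / (0.1750000 − (-9.0320000)) = 3.5000000 − (0.0525000)/(9.2070000) = 3.4942978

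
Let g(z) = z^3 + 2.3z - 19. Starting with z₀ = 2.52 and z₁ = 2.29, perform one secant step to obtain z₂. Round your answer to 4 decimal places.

g(2.52) = 2.799008, g(2.29) = -1.724011
z₂ = 2.290000 − (-1.724011)·(2.290000 − 2.520000) / (-1.724011 − 2.799008) = 2.290000 − (0.396523)/(-4.523019) = 2.377668

2.3777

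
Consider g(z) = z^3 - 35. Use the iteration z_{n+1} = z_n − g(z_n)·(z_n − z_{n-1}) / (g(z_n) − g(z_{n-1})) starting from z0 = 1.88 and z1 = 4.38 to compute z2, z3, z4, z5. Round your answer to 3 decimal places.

2.796, 3.131, 3.294, 3.270

g(1.88) = -28.35533, g(4.38) = 49.02767
z2 = 4.38000 − 49.02767·(4.38000 − 1.88000) / (49.02767 − (-28.35533)) = 4.38000 − (122.56918)/(77.38300) = 2.79607
g(2.79607) = -13.14028
z3 = 2.79607 − (-13.14028)·(2.79607 − 4.38000) / (-13.14028 − 49.02767) = 2.79607 − (20.81327)/(-62.16795) = 3.13086
g(3.13086) = -4.31036
z4 = 3.13086 − (-4.31036)·(3.13086 − 2.79607) / (-4.31036 − (-13.14028)) = 3.13086 − (-1.44307)/(8.82992) = 3.29429
g(3.29429) = 0.75083
z5 = 3.29429 − 0.75083·(3.29429 − 3.13086) / (0.75083 − (-4.31036)) = 3.29429 − (0.12271)/(5.06119) = 3.27005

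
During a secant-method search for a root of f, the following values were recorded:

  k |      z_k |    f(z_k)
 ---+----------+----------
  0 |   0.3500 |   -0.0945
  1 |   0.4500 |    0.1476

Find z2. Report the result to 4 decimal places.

0.3890

z2 = 0.4500 − 0.1476·(0.4500 − 0.3500) / (0.1476 − (-0.0945))
   = 0.4500 − (0.014760)/(0.242100) = 0.389033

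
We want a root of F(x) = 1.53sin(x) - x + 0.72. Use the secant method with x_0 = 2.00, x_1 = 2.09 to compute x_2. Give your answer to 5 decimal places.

F(2.00) = 0.1112251, F(2.09) = -0.0416317
x_2 = 2.0900000 − (-0.0416317)·(2.0900000 − 2.0000000) / (-0.0416317 − 0.1112251) = 2.0900000 − (-0.0037469)/(-0.1528568) = 2.0654878

2.06549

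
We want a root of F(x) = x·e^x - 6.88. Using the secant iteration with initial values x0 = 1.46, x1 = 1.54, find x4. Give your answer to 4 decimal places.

F(1.46) = -0.593299, F(1.54) = 0.303469
x2 = 1.540000 − 0.303469·(1.540000 − 1.460000) / (0.303469 − (-0.593299)) = 1.540000 − (0.024278)/(0.896768) = 1.512928
F(1.512928) = -0.011303
x3 = 1.512928 − (-0.011303)·(1.512928 − 1.540000) / (-0.011303 − 0.303469) = 1.512928 − (0.000306)/(-0.314772) = 1.513900
F(1.513900) = -0.000205
x4 = 1.513900 − (-0.000205)·(1.513900 − 1.512928) / (-0.000205 − (-0.011303)) = 1.513900 − (0.000000)/(0.011098) = 1.513918

1.5139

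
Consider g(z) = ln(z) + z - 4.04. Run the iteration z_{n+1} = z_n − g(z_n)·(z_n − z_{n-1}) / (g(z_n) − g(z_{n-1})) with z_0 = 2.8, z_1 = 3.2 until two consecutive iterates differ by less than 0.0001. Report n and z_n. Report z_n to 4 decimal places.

g(2.8) = -0.210381, g(3.2) = 0.323151
z_2 = 3.200000 − 0.323151·(0.400000)/(0.533531) = 2.957727;  |Δ| = 0.242273
g(2.957727) = 0.002148
z_3 = 2.957727 − 0.002148·(-0.242273)/(-0.321003) = 2.956106;  |Δ| = 0.001621
g(2.956106) = -0.000021
z_4 = 2.956106 − (-0.000021)·(-0.001621)/(-0.002169) = 2.956122;  |Δ| = 0.000016
|z_4 − z_3| = 0.000016 < 0.0001

n = 4, z_n = 2.9561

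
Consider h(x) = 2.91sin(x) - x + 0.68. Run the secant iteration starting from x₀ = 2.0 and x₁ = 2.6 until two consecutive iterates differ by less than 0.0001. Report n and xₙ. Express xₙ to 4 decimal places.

n = 5, xₙ = 2.4763

h(2.0) = 1.326056, h(2.6) = -0.419891
x₂ = 2.600000 − (-0.419891)·(0.600000)/(-1.745947) = 2.455703;  |Δ| = 0.144297
h(2.455703) = 0.067379
x₃ = 2.455703 − 0.067379·(-0.144297)/(0.487270) = 2.475656;  |Δ| = 0.019953
h(2.475656) = 0.002129
x₄ = 2.475656 − 0.002129·(0.019953)/(-0.065250) = 2.476307;  |Δ| = 0.000651
h(2.476307) = -0.000012
x₅ = 2.476307 − (-0.000012)·(0.000651)/(-0.002141) = 2.476304;  |Δ| = 0.000004
|x₅ − x₄| = 0.000004 < 0.0001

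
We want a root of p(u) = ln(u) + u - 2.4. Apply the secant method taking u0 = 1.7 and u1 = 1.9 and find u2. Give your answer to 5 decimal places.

1.80884

p(1.7) = -0.1693717, p(1.9) = 0.1418539
u2 = 1.9000000 − 0.1418539·(1.9000000 − 1.7000000) / (0.1418539 − (-0.1693717)) = 1.9000000 − (0.0283708)/(0.3112256) = 1.8088418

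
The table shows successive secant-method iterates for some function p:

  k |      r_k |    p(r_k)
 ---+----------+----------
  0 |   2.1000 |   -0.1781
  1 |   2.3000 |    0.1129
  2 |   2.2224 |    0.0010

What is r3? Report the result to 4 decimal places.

2.2217

r3 = 2.2224 − 0.0010·(2.2224 − 2.3000) / (0.0010 − 0.1129)
   = 2.2224 − (-0.000078)/(-0.111900) = 2.221707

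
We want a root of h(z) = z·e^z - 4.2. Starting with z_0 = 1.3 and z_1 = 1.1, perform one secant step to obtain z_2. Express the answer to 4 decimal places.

h(1.3) = 0.570086, h(1.1) = -0.895417
z_2 = 1.100000 − (-0.895417)·(1.100000 − 1.300000) / (-0.895417 − 0.570086) = 1.100000 − (0.179083)/(-1.465503) = 1.222199

1.2222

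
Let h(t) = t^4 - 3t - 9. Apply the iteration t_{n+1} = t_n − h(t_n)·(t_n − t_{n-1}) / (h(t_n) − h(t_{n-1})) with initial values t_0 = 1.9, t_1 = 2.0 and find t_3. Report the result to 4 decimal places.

h(1.9) = -1.667900, h(2.0) = 1.000000
t_2 = 2.000000 − 1.000000·(2.000000 − 1.900000) / (1.000000 − (-1.667900)) = 2.000000 − (0.100000)/(2.667900) = 1.962517
h(1.962517) = -0.053698
t_3 = 1.962517 − (-0.053698)·(1.962517 − 2.000000) / (-0.053698 − 1.000000) = 1.962517 − (0.002013)/(-1.053698) = 1.964427

1.9644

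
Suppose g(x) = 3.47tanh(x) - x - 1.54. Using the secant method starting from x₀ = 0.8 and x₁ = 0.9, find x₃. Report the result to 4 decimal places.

0.8399

g(0.8) = -0.035792, g(0.9) = 0.045554
x₂ = 0.900000 − 0.045554·(0.900000 − 0.800000) / (0.045554 − (-0.035792)) = 0.900000 − (0.004555)/(0.081346) = 0.844000
g(0.844000) = 0.003089
x₃ = 0.844000 − 0.003089·(0.844000 − 0.900000) / (0.003089 − 0.045554) = 0.844000 − (-0.000173)/(-0.042464) = 0.839926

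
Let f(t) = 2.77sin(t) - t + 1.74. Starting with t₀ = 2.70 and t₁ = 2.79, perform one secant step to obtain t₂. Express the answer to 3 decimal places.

2.763

f(2.70) = 0.22384, f(2.79) = -0.09603
t₂ = 2.79000 − (-0.09603)·(2.79000 − 2.70000) / (-0.09603 − 0.22384) = 2.79000 − (-0.00864)/(-0.31987) = 2.76298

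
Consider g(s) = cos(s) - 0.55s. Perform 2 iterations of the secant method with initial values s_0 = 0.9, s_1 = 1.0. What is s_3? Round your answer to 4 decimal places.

0.9930

g(0.9) = 0.126610, g(1.0) = -0.009698
s_2 = 1.000000 − (-0.009698)·(1.000000 − 0.900000) / (-0.009698 − 0.126610) = 1.000000 − (-0.000970)/(-0.136308) = 0.992885
g(0.992885) = 0.000188
s_3 = 0.992885 − 0.000188·(0.992885 − 1.000000) / (0.000188 − (-0.009698)) = 0.992885 − (-0.000001)/(0.009886) = 0.993021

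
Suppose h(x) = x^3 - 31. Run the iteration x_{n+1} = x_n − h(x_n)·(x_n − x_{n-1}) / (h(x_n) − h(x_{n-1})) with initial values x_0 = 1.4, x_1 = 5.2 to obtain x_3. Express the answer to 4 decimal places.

2.6579

h(1.4) = -28.256000, h(5.2) = 109.608000
x_2 = 5.200000 − 109.608000·(5.200000 − 1.400000) / (109.608000 − (-28.256000)) = 5.200000 − (416.510400)/(137.864000) = 2.178831
h(2.178831) = -20.656421
x_3 = 2.178831 − (-20.656421)·(2.178831 − 5.200000) / (-20.656421 − 109.608000) = 2.178831 − (62.406533)/(-130.264421) = 2.657907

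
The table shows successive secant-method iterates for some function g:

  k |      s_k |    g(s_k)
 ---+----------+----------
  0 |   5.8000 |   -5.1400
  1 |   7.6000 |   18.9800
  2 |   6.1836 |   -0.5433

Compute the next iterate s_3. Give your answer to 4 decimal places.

s_3 = 6.1836 − (-0.5433)·(6.1836 − 7.6000) / (-0.5433 − 18.9800)
   = 6.1836 − (0.769530)/(-19.523300) = 6.223016

6.2230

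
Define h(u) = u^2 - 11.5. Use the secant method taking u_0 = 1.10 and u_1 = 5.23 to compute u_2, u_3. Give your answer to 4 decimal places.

h(1.10) = -10.290000, h(5.23) = 15.852900
u_2 = 5.230000 − 15.852900·(5.230000 − 1.100000) / (15.852900 − (-10.290000)) = 5.230000 − (65.472477)/(26.142900) = 2.725592
h(2.725592) = -4.071146
u_3 = 2.725592 − (-4.071146)·(2.725592 − 5.230000) / (-4.071146 − 15.852900) = 2.725592 − (10.195809)/(-19.924046) = 3.237326

2.7256, 3.2373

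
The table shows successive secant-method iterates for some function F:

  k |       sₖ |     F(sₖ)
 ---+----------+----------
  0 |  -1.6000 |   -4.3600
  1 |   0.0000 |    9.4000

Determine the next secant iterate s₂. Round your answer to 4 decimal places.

s₂ = 0.0000 − 9.4000·(0.0000 − (-1.6000)) / (9.4000 − (-4.3600))
   = 0.0000 − (15.040000)/(13.760000) = -1.093023

-1.0930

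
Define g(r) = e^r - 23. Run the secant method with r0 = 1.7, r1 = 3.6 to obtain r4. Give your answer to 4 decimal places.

g(1.7) = -17.526053, g(3.6) = 13.598234
r2 = 3.600000 − 13.598234·(3.600000 − 1.700000) / (13.598234 − (-17.526053)) = 3.600000 − (25.836645)/(31.124287) = 2.769888
g(2.769888) = -7.043154
r3 = 2.769888 − (-7.043154)·(2.769888 − 3.600000) / (-7.043154 − 13.598234) = 2.769888 − (5.846607)/(-20.641388) = 3.053135
g(3.053135) = -1.818361
r4 = 3.053135 − (-1.818361)·(3.053135 − 2.769888) / (-1.818361 − (-7.043154)) = 3.053135 − (-0.515045)/(5.224793) = 3.151712

3.1517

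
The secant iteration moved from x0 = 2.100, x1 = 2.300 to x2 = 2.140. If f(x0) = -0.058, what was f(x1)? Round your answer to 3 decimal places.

The secant line through (2.100, -0.058) and (2.300, f(x1)) crosses zero at x2 = 2.140.
So (2.100, -0.058), (2.300, f(x1)), (2.140, 0) are collinear:
f(x1) = -0.058 · (2.300 − 2.140) / (2.100 − 2.140) = -0.058 · (0.16000)/(-0.04000) = 0.23200

0.232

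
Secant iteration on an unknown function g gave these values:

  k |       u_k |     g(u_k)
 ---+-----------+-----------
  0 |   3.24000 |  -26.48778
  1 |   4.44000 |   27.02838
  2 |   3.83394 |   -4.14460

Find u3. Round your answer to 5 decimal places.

3.91452

u3 = 3.83394 − (-4.14460)·(3.83394 − 4.44000) / (-4.14460 − 27.02838)
   = 3.83394 − (2.5118763)/(-31.1729800) = 3.9145186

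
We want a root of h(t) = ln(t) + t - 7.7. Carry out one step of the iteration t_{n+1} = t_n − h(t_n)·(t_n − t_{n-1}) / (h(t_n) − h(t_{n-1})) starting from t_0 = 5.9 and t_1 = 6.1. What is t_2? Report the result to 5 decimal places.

h(5.9) = -0.0250476, h(6.1) = 0.2082888
t_2 = 6.1000000 − 0.2082888·(6.1000000 − 5.9000000) / (0.2082888 − (-0.0250476)) = 6.1000000 − (0.0416578)/(0.2333364) = 5.9214691

5.92147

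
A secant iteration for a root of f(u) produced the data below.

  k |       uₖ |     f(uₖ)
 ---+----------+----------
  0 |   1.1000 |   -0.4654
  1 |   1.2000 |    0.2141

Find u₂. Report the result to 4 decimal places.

u₂ = 1.2000 − 0.2141·(1.2000 − 1.1000) / (0.2141 − (-0.4654))
   = 1.2000 − (0.021410)/(0.679500) = 1.168492

1.1685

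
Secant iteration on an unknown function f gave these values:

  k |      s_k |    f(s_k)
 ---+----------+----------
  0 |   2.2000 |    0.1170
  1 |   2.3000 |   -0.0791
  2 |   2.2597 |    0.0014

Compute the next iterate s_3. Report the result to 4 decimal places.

2.2604

s_3 = 2.2597 − 0.0014·(2.2597 − 2.3000) / (0.0014 − (-0.0791))
   = 2.2597 − (-0.000056)/(0.080500) = 2.260401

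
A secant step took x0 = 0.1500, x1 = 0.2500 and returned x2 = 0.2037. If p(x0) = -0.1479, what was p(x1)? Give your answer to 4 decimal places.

The secant line through (0.1500, -0.1479) and (0.2500, p(x1)) crosses zero at x2 = 0.2037.
So (0.1500, -0.1479), (0.2500, p(x1)), (0.2037, 0) are collinear:
p(x1) = -0.1479 · (0.2500 − 0.2037) / (0.1500 − 0.2037) = -0.1479 · (0.046300)/(-0.053700) = 0.127519

0.1275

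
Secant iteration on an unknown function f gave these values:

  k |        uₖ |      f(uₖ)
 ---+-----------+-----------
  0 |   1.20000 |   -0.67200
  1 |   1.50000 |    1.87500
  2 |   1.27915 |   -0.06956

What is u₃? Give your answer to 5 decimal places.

1.28705

u₃ = 1.27915 − (-0.06956)·(1.27915 − 1.50000) / (-0.06956 − 1.87500)
   = 1.27915 − (0.0153623)/(-1.9445600) = 1.2870502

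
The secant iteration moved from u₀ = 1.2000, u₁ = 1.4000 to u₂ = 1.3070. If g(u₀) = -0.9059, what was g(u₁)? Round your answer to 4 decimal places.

The secant line through (1.2000, -0.9059) and (1.4000, g(u₁)) crosses zero at u₂ = 1.3070.
So (1.2000, -0.9059), (1.4000, g(u₁)), (1.3070, 0) are collinear:
g(u₁) = -0.9059 · (1.4000 − 1.3070) / (1.2000 − 1.3070) = -0.9059 · (0.093000)/(-0.107000) = 0.787371

0.7874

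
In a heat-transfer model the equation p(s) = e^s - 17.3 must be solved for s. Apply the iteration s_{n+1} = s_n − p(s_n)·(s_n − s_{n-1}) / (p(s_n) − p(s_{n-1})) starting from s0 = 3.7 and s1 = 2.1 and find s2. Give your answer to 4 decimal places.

p(3.7) = 23.147304, p(2.1) = -9.133830
s2 = 2.100000 − (-9.133830)·(2.100000 − 3.700000) / (-9.133830 − 23.147304) = 2.100000 − (14.614128)/(-32.281134) = 2.552714

2.5527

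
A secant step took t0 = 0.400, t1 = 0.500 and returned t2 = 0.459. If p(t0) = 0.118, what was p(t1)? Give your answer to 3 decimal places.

The secant line through (0.400, 0.118) and (0.500, p(t1)) crosses zero at t2 = 0.459.
So (0.400, 0.118), (0.500, p(t1)), (0.459, 0) are collinear:
p(t1) = 0.118 · (0.500 − 0.459) / (0.400 − 0.459) = 0.118 · (0.04100)/(-0.05900) = -0.08200

-0.082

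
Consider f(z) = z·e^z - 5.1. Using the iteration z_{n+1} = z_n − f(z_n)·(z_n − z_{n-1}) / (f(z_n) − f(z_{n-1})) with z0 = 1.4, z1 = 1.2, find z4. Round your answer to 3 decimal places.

f(1.4) = 0.57728, f(1.2) = -1.11586
z2 = 1.20000 − (-1.11586)·(1.20000 − 1.40000) / (-1.11586 − 0.57728) = 1.20000 − (0.22317)/(-1.69314) = 1.33181
f(1.33181) = -0.05525
z3 = 1.33181 − (-0.05525)·(1.33181 − 1.20000) / (-0.05525 − (-1.11586)) = 1.33181 − (-0.00728)/(1.06061) = 1.33868
f(1.33868) = 0.00570
z4 = 1.33868 − 0.00570·(1.33868 − 1.33181) / (0.00570 − (-0.05525)) = 1.33868 − (0.00004)/(0.06095) = 1.33803

1.338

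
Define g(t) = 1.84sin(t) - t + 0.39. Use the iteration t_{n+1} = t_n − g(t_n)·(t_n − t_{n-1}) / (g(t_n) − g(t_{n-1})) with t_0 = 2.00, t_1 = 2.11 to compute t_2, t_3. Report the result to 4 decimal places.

2.0340, 2.0351

g(2.00) = 0.063107, g(2.11) = -0.141063
t_2 = 2.110000 − (-0.141063)·(2.110000 − 2.000000) / (-0.141063 − 0.063107) = 2.110000 − (-0.015517)/(-0.204170) = 2.034000
g(2.034000) = 0.002111
t_3 = 2.034000 − 0.002111·(2.034000 − 2.110000) / (0.002111 − (-0.141063)) = 2.034000 − (-0.000160)/(0.143174) = 2.035121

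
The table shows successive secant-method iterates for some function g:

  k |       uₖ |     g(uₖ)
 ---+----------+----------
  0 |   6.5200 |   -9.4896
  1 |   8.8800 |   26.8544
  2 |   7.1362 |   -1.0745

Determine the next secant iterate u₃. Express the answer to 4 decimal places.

7.2033

u₃ = 7.1362 − (-1.0745)·(7.1362 − 8.8800) / (-1.0745 − 26.8544)
   = 7.1362 − (1.873713)/(-27.928900) = 7.203289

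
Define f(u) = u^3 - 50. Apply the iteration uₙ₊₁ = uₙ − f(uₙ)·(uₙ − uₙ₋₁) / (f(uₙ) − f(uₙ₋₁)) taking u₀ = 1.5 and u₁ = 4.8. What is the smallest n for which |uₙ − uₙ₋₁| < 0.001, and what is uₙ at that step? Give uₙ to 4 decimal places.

f(1.5) = -46.625000, f(4.8) = 60.592000
u₂ = 4.800000 − 60.592000·(3.300000)/(107.217000) = 2.935057;  |Δ| = 1.864943
f(2.935057) = -24.715778
u₃ = 2.935057 − (-24.715778)·(-1.864943)/(-85.307778) = 3.475377;  |Δ| = 0.540320
f(3.475377) = -8.023538
u₄ = 3.475377 − (-8.023538)·(0.540320)/(16.692240) = 3.735095;  |Δ| = 0.259718
f(3.735095) = 2.108085
u₅ = 3.735095 − 2.108085·(0.259718)/(10.131623) = 3.681056;  |Δ| = 0.054040
f(3.681056) = -0.121057
u₆ = 3.681056 − (-0.121057)·(-0.054040)/(-2.229142) = 3.683991;  |Δ| = 0.002935
f(3.683991) = -0.001665
u₇ = 3.683991 − (-0.001665)·(0.002935)/(0.119392) = 3.684032;  |Δ| = 0.000041
|u₇ − u₆| = 0.000041 < 0.001

n = 7, uₙ = 3.6840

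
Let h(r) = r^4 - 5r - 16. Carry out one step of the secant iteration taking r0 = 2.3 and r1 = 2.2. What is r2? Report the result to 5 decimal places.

h(2.3) = 0.4841000, h(2.2) = -3.5744000
r2 = 2.2000000 − (-3.5744000)·(2.2000000 − 2.3000000) / (-3.5744000 − 0.4841000) = 2.2000000 − (0.3574400)/(-4.0585000) = 2.2880719

2.28807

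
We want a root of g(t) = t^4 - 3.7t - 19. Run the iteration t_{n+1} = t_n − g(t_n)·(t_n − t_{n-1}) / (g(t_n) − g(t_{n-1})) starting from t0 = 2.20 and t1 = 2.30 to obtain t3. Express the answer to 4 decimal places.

g(2.20) = -3.714400, g(2.30) = 0.474100
t2 = 2.300000 − 0.474100·(2.300000 − 2.200000) / (0.474100 − (-3.714400)) = 2.300000 − (0.047410)/(4.188500) = 2.288681
g(2.288681) = -0.030843
t3 = 2.288681 − (-0.030843)·(2.288681 − 2.300000) / (-0.030843 − 0.474100) = 2.288681 − (0.000349)/(-0.504943) = 2.289372

2.2894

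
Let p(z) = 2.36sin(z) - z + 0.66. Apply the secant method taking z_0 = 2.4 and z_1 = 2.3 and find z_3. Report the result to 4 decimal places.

2.3459

p(2.4) = -0.145907, p(2.3) = 0.119864
z_2 = 2.300000 − 0.119864·(2.300000 − 2.400000) / (0.119864 − (-0.145907)) = 2.300000 − (-0.011986)/(0.265771) = 2.345101
p(2.345101) = 0.002082
z_3 = 2.345101 − 0.002082·(2.345101 − 2.300000) / (0.002082 − 0.119864) = 2.345101 − (0.000094)/(-0.117783) = 2.345898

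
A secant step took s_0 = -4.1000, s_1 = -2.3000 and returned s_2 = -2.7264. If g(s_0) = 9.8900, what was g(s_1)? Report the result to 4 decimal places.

The secant line through (-4.1000, 9.8900) and (-2.3000, g(s_1)) crosses zero at s_2 = -2.7264.
So (-4.1000, 9.8900), (-2.3000, g(s_1)), (-2.7264, 0) are collinear:
g(s_1) = 9.8900 · (-2.3000 − (-2.7264)) / (-4.1000 − (-2.7264)) = 9.8900 · (0.426400)/(-1.373600) = -3.070105

-3.0701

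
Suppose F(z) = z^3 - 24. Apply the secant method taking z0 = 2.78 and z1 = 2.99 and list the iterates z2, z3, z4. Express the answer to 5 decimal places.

2.88068, 2.88436, 2.88450

F(2.78) = -2.5150480, F(2.99) = 2.7308990
z2 = 2.9900000 − 2.7308990·(2.9900000 − 2.7800000) / (2.7308990 − (-2.5150480)) = 2.9900000 − (0.5734888)/(5.2459470) = 2.8806796
F(2.8806796) = -0.0952123
z3 = 2.8806796 − (-0.0952123)·(2.8806796 − 2.9900000) / (-0.0952123 − 2.7308990) = 2.8806796 − (0.0104086)/(-2.8261113) = 2.8843627
F(2.8843627) = -0.0034063
z4 = 2.8843627 − (-0.0034063)·(2.8843627 − 2.8806796) / (-0.0034063 − (-0.0952123)) = 2.8843627 − (-0.0000125)/(0.0918060) = 2.8844993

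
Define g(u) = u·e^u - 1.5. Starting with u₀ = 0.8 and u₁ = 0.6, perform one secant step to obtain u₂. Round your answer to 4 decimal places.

0.7184

g(0.8) = 0.280433, g(0.6) = -0.406729
u₂ = 0.600000 − (-0.406729)·(0.600000 − 0.800000) / (-0.406729 − 0.280433) = 0.600000 − (0.081346)/(-0.687161) = 0.718379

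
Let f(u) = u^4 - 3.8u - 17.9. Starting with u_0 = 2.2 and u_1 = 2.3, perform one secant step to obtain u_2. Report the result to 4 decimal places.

f(2.2) = -2.834400, f(2.3) = 1.344100
u_2 = 2.300000 − 1.344100·(2.300000 − 2.200000) / (1.344100 − (-2.834400)) = 2.300000 − (0.134410)/(4.178500) = 2.267833

2.2678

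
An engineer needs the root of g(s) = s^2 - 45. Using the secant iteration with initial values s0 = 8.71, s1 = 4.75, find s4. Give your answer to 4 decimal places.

g(8.71) = 30.864100, g(4.75) = -22.437500
s2 = 4.750000 − (-22.437500)·(4.750000 − 8.710000) / (-22.437500 − 30.864100) = 4.750000 − (88.852500)/(-53.301600) = 6.416976
g(6.416976) = -3.822416
s3 = 6.416976 − (-3.822416)·(6.416976 − 4.750000) / (-3.822416 − (-22.437500)) = 6.416976 − (-6.371877)/(18.615084) = 6.759273
g(6.759273) = 0.687767
s4 = 6.759273 − 0.687767·(6.759273 − 6.416976) / (0.687767 − (-3.822416)) = 6.759273 − (0.235420)/(4.510183) = 6.707075

6.7071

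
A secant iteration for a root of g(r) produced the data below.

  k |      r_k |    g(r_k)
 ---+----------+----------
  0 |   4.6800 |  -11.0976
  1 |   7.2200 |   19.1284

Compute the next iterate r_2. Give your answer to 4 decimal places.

5.6126

r_2 = 7.2200 − 19.1284·(7.2200 − 4.6800) / (19.1284 − (-11.0976))
   = 7.2200 − (48.586136)/(30.226000) = 5.612571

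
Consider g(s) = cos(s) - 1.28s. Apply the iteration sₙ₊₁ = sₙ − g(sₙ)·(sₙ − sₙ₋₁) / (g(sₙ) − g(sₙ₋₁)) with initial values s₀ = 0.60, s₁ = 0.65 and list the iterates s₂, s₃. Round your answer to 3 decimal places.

g(0.60) = 0.05734, g(0.65) = -0.03592
s₂ = 0.65000 − (-0.03592)·(0.65000 − 0.60000) / (-0.03592 − 0.05734) = 0.65000 − (-0.00180)/(-0.09325) = 0.63074
g(0.63074) = 0.00024
s₃ = 0.63074 − 0.00024·(0.63074 − 0.65000) / (0.00024 − (-0.03592)) = 0.63074 − (0.00000)/(0.03616) = 0.63087

0.631, 0.631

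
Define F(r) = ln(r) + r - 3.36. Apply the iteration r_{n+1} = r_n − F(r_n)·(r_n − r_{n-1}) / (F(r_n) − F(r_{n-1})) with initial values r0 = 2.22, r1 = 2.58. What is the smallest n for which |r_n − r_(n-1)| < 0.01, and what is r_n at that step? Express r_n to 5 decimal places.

F(2.22) = -0.3424928, F(2.58) = 0.1677894
r2 = 2.5800000 − 0.1677894·(0.3600000)/(0.5102822) = 2.4616259;  |Δ| = 0.1183741
F(2.4616259) = 0.0024480
r3 = 2.4616259 − 0.0024480·(-0.1183741)/(-0.1653414) = 2.4598733;  |Δ| = 0.0017526
|r3 − r2| = 0.0017526 < 0.01

n = 3, r_n = 2.45987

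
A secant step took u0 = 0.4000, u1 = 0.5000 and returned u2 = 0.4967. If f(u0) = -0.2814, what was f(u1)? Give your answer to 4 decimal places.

The secant line through (0.4000, -0.2814) and (0.5000, f(u1)) crosses zero at u2 = 0.4967.
So (0.4000, -0.2814), (0.5000, f(u1)), (0.4967, 0) are collinear:
f(u1) = -0.2814 · (0.5000 − 0.4967) / (0.4000 − 0.4967) = -0.2814 · (0.003300)/(-0.096700) = 0.009603

0.0096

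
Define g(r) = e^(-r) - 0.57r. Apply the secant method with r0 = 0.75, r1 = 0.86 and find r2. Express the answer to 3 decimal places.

g(0.75) = 0.04487, g(0.86) = -0.06704
r2 = 0.86000 − (-0.06704)·(0.86000 − 0.75000) / (-0.06704 − 0.04487) = 0.86000 − (-0.00737)/(-0.11190) = 0.79410

0.794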